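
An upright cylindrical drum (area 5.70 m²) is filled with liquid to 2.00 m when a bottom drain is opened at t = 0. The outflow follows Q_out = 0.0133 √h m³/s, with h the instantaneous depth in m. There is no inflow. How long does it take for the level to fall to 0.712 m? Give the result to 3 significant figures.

A dh/dt = −Q_out = −0.0133 √h.
This is separable: 2 d(√h)/dt = −0.0133/A, so √h = √h₀ − (0.0133/(2A)) t.
t = 2A(√h₀ − √h)/0.0133 = 2·5.70·(√2.00 − √0.712)/0.0133
  = 11.400 × (1.4142 − 0.84380) / 0.0133 = 488.93 s.

489 s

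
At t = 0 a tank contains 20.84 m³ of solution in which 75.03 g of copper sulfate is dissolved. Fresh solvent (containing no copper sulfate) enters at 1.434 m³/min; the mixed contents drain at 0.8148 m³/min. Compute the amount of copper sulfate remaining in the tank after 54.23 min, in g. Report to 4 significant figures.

21.22 g

Let m(t) be the amount of copper sulfate. Volume: V(t) = V₀ + (Q_in − Q_out) t = 20.84 + 0.619200 t; V(54.23) = 54.4192 m³.
Species balance (pure solvent in): dm/dt = −Q_out · m/V(t).
dm/m = −Q_out dt/(V₀ + 0.619200 t); integrating gives ln(m/m₀) = −(Q_out/(Q_in−Q_out)) ln(V/V₀).
m = m₀ (V₀/V)^(Q_out/(Q_in−Q_out)) = 75.03 × (20.84/54.4192)^(1.31589) = 21.2178 g.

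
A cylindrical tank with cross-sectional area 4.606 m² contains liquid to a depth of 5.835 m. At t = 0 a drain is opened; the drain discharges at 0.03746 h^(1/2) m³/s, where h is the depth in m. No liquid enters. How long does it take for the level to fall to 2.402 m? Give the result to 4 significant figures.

212.9 s

A dh/dt = −Q_out = −0.03746 √h.
This is separable: 2 d(√h)/dt = −0.03746/A, so √h = √h₀ − (0.03746/(2A)) t.
t = 2A(√h₀ − √h)/0.03746 = 2·4.606·(√5.835 − √2.402)/0.03746
  = 9.21200 × (2.41557 − 1.54984) / 0.03746 = 212.898 s.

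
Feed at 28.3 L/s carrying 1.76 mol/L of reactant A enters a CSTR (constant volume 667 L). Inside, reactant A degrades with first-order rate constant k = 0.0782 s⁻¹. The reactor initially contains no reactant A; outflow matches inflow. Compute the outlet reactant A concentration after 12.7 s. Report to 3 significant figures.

0.485 mol/L

V dC/dt = Q(C_in − C) − k V C.
This is linear with rate a = Q/V + k = 0.12063 s⁻¹.
C_ss = Q C_in/(Q + kV) = 0.61905 mol/L; C(t) = C_ss + (C₀ − C_ss) e^(−a t).
C(12.7) = 0.61905 + (-0.61905)·e^(−0.12063·12.7) = 0.61905 + (-0.61905)·0.21611 = 0.48527 mol/L.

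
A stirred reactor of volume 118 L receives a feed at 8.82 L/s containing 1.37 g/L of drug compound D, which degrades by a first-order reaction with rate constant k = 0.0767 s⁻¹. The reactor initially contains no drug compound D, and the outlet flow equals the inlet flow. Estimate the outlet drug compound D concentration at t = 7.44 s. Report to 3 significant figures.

Accumulation = in − out − consumed: V dC/dt = Q C_in − Q C − k V C.
dC/dt = (Q/V) C_in − (Q/V + k) C; effective rate a = Q/V + k = 0.074746 + 0.0767 = 0.15145 s⁻¹.
C_ss = Q C_in/(Q + kV) = 0.67616 g/L; C(t) = C_ss + (C₀ − C_ss) e^(−a t).
C(7.44) = 0.67616 + (-0.67616)·e^(−0.15145·7.44) = 0.67616 + (-0.67616)·0.32408 = 0.45703 g/L.

0.457 g/L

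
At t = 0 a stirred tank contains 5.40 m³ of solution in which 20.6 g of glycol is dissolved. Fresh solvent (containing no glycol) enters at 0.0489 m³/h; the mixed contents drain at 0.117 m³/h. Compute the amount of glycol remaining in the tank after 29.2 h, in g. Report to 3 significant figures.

Total volume: dV/dt = Q_in − Q_out = -0.068100 m³/h, so V(t) = 5.40 − 0.068100 t and V(29.2) = 3.4115 m³.
Solute balance: dm/dt = 0 − Q_out C = −Q_out m/V(t).
dm/m = −Q_out dt/(V₀ − 0.068100 t); integrating gives ln(m/m₀) = −(Q_out/(Q_in−Q_out)) ln(V/V₀).
m = m₀ (V₀/V)^(Q_out/(Q_in−Q_out)) = 20.6 × (5.40/3.4115)^(-1.7181) = 9.3583 g.

9.36 g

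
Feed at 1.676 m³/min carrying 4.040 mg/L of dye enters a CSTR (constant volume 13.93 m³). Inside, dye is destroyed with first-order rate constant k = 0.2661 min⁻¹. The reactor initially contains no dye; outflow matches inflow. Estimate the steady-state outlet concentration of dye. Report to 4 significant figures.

V dC/dt = Q(C_in − C) − k V C.
At steady state: 0 = Q C_in − (Q + kV) C_ss, so C_ss = Q C_in/(Q + kV).
C_ss = 1.676·4.040/(1.676 + 0.2661·13.93) = 6.77104/5.38277 = 1.25791 mg/L.

1.258 mg/L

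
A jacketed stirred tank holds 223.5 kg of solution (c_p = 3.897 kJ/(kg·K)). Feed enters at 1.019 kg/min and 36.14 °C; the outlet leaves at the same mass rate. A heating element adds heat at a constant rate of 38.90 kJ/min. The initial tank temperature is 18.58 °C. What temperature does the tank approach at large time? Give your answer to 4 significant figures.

M c_p dT/dt = ṁ c_p (T_in − T) + Q̇.
At steady state dT/dt = 0 ⇒ T_ss = T_in + Q̇/(ṁ c_p) = 36.14 + 38.90/(1.019·3.897) = 45.9359 °C.

45.94 °C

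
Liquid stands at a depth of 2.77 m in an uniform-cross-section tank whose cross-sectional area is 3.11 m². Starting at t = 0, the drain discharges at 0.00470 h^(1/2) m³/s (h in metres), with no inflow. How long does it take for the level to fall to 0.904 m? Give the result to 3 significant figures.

944 s

Unsteady balance on liquid volume: A dh/dt = −0.00470 √h.
Separate and integrate: 2(√h − √h₀) = −(0.00470/A) t.
t = 2A(√h₀ − √h)/0.00470 = 2·3.11·(√2.77 − √0.904)/0.00470
  = 6.2200 × (1.6643 − 0.95079) / 0.00470 = 944.31 s.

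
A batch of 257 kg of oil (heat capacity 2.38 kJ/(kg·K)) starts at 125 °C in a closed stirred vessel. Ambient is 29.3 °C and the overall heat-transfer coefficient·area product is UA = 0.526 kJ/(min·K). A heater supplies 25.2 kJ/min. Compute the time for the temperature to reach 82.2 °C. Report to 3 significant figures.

Lumped-capacitance energy balance: M c_p dT/dt = UA(T_amb − T) + Q̇.
τ = M c_p/UA = 1162.9 min; T_ss = T_amb + Q̇/UA = 29.3 + 25.2/0.526 = 77.209 °C.
T(t) = T_ss + (T₀ − T_ss)e^(−t/τ); set T = 82.2:
t = −τ ln[(T − T_ss)/(T₀ − T_ss)] = −1162.9 · ln(0.10444) = 2627.1 min.

2630 min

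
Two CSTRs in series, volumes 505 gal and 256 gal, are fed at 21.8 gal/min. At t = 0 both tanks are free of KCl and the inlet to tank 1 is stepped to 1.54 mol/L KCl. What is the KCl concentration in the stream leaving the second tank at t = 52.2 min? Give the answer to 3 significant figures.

1.23 mol/L

Each tank obeys Vᵢ dCᵢ/dt = Q(Cᵢ₋₁ − Cᵢ), so τᵢ = Vᵢ/Q.
τ₁ = 505/21.8 = 23.165 min; τ₂ = 256/21.8 = 11.743 min.
Solving the cascade with C₁(0)=C₂(0)=0 gives C₂(t) = C_in[1 − (τ₁ e^(−t/τ₁) − τ₂ e^(−t/τ₂))/(τ₁ − τ₂)].
At t = 52.2: e^(−t/τ₁) = 0.10504, e^(−t/τ₂) = 0.011735.
C₂ = 1.54·[1 − (23.165·0.10504 − 11.743·0.011735)/(11.422)] = 1.54·0.79903 = 1.2305 mol/L.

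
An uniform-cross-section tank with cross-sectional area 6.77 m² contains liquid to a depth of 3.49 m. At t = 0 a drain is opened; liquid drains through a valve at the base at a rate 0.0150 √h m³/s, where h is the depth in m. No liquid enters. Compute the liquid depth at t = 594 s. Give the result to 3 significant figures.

1.46 m

A dh/dt = −Q_out = −0.0150 √h.
This is separable: 2 d(√h)/dt = −0.0150/A, so √h = √h₀ − (0.0150/(2A)) t.
√h = √3.49 − 0.0150·594/(2·6.77) = 1.8682 − 0.65805 = 1.2101.
h = 1.2101² = 1.4644 m.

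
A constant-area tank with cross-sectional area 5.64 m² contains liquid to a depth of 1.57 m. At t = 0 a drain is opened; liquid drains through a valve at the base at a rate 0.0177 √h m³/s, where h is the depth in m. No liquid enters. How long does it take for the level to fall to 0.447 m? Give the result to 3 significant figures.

A dh/dt = −Q_out = −0.0177 √h.
This is separable: 2 d(√h)/dt = −0.0177/A, so √h = √h₀ − (0.0177/(2A)) t.
t = 2A(√h₀ − √h)/0.0177 = 2·5.64·(√1.57 − √0.447)/0.0177
  = 11.280 × (1.2530 − 0.66858) / 0.0177 = 372.44 s.

372 s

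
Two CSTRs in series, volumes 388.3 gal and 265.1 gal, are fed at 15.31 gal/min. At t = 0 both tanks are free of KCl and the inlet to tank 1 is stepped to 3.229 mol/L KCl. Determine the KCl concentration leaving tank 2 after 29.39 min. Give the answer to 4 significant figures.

1.307 mol/L

Time constants: τᵢ = Vᵢ/Q for each well-mixed tank.
τ₁ = 388.3/15.31 = 25.3625 min; τ₂ = 265.1/15.31 = 17.3155 min.
Tank 1: C₁ = C_in(1 − e^(−t/τ₁)). Tank 2 (τ₁ ≠ τ₂): C₂ = C_in[1 − (τ₁ e^(−t/τ₁) − τ₂ e^(−t/τ₂))/(τ₁ − τ₂)].
At t = 29.39: e^(−t/τ₁) = 0.313864, e^(−t/τ₂) = 0.183173.
C₂ = 3.229·[1 − (25.3625·0.313864 − 17.3155·0.183173)/(8.04703)] = 3.229·0.404918 = 1.30748 mol/L.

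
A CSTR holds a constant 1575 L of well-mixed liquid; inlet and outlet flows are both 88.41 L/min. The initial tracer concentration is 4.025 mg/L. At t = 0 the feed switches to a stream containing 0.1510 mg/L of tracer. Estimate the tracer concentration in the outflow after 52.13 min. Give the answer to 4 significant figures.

Mass balance on the solute (V constant): V dC/dt = Q(C_in − C).
Time constant τ = V/Q = 1575/88.41 = 17.8147 min.
This is linear first-order; C(t) = C_in + (C₀ − C_in) e^(−t/τ).
C(52.13) = 0.1510 + (4.025 − 0.1510)·e^(−52.13/17.8147) = 0.1510 + (3.87400)·0.0535987 = 0.358641 mg/L.

0.3586 mg/L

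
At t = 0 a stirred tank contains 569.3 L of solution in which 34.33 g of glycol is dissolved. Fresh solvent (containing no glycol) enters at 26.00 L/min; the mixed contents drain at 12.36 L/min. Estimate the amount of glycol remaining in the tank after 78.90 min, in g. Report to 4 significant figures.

Total volume: dV/dt = Q_in − Q_out = 13.6400 L/min, so V(t) = 569.3 + 13.6400 t and V(78.90) = 1645.50 L.
Solute balance: dm/dt = 0 − Q_out C = −Q_out m/V(t).
Separate: dm/m = −Q_out dt/V(t) ⇒ ln(m/m₀) = −(Q_out/(Q_in−Q_out)) ln(V/V₀).
m = m₀ (V₀/V)^(Q_out/(Q_in−Q_out)) = 34.33 × (569.3/1645.50)^(0.906158) = 13.1212 g.

13.12 g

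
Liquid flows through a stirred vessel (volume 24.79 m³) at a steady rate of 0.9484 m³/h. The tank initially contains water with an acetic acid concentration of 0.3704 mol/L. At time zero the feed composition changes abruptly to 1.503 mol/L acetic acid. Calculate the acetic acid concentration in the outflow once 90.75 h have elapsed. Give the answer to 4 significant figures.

Unsteady species balance (constant V, well mixed): V dC/dt = Q(C_in − C).
Time constant τ = V/Q = 24.79/0.9484 = 26.1388 h.
Solution: C(t) = C_in + (C₀ − C_in) e^(−t/τ).
C(90.75) = 1.503 + (0.3704 − 1.503)·e^(−90.75/26.1388) = 1.503 + (-1.13260)·0.0310593 = 1.46782 mol/L.

1.468 mol/L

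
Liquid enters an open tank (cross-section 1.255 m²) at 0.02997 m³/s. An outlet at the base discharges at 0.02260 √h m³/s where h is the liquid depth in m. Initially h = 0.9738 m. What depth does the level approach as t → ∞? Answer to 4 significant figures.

1.759 m

Level balance: A dh/dt = 0.02997 − 0.02260 √h. Setting dh/dt = 0:
Q_in = 0.02260 √h_ss ⇒ √h_ss = 0.02997/0.02260 = 1.32611.
h_ss = 1.32611² = 1.75856 m. (Since h₀ = 0.9738 m < h_ss, the level will rise toward this value.)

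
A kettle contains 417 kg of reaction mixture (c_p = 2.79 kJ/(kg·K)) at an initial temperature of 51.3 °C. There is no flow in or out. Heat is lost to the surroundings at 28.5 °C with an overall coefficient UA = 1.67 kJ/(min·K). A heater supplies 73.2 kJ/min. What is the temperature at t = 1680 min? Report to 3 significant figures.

70.4 °C

Unsteady energy balance on the tank contents: M c_p dT/dt = −UA(T − T_amb) + Q̇.
dT/dt = (T_ss − T)/τ with T_ss = T_amb + Q̇/UA = 28.5 + 73.2/1.67 = 72.332 °C, τ = M c_p/UA = 417·2.79/1.67 = 696.66 min.
Integrating: T(t) = T_ss + (T₀ − T_ss) e^(−t/τ).
T(1680) = 72.332 + (-21.032)·0.089682 = 70.446 °C.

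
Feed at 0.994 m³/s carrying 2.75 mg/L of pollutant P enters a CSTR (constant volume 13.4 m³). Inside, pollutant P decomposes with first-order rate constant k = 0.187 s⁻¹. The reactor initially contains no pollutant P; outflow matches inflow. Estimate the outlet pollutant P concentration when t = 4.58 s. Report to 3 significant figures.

0.545 mg/L

V dC/dt = Q(C_in − C) − k V C.
This is linear with rate a = Q/V + k = 0.26118 s⁻¹.
C_ss = Q C_in/(Q + kV) = 0.78104 mg/L; C(t) = C_ss + (C₀ − C_ss) e^(−a t).
C(4.58) = 0.78104 + (-0.78104)·e^(−0.26118·4.58) = 0.78104 + (-0.78104)·0.30234 = 0.54490 mg/L.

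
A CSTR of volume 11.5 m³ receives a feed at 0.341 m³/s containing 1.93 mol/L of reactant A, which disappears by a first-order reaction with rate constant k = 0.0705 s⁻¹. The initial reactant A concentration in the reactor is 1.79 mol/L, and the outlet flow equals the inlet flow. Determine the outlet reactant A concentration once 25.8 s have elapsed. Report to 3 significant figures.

V dC/dt = Q(C_in − C) − k V C.
dC/dt = (Q/V) C_in − (Q/V + k) C; effective rate a = Q/V + k = 0.029652 + 0.0705 = 0.10015 s⁻¹.
C_ss = Q C_in/(Q + kV) = 0.57142 mol/L; C(t) = C_ss + (C₀ − C_ss) e^(−a t).
C(25.8) = 0.57142 + (1.2186)·e^(−0.10015·25.8) = 0.57142 + (1.2186)·0.075477 = 0.66339 mol/L.

0.663 mol/L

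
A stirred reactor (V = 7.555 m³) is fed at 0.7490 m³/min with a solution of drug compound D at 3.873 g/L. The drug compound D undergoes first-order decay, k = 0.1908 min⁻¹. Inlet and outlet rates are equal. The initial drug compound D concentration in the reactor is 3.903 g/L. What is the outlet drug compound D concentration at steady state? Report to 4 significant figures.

V dC/dt = Q(C_in − C) − k V C.
Steady state (dC/dt = 0): C_ss = Q C_in/(Q + kV) = C_in/(1 + kV/Q).
C_ss = 0.7490·3.873/(0.7490 + 0.1908·7.555) = 2.90088/2.19049 = 1.32430 g/L.

1.324 g/L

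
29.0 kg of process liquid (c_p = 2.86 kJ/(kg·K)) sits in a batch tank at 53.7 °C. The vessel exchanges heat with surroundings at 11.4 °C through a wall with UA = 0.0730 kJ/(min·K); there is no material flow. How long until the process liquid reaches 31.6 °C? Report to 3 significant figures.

First-law balance (no shaft work): M c_p dT/dt = −UA(T − T_amb).
τ = M c_p/UA = 1136.2 min; T_ss = T_amb = 11.400 °C.
T(t) = T_ss + (T₀ − T_ss)e^(−t/τ); set T = 31.6:
t = −τ ln[(T − T_ss)/(T₀ − T_ss)] = −1136.2 · ln(0.47754) = 839.74 min.

840 min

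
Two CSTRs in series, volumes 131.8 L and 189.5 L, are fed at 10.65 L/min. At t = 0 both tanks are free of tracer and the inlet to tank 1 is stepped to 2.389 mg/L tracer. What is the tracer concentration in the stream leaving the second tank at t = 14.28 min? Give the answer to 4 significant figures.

0.5937 mg/L

Species balance on tank i: dCᵢ/dt = (Cᵢ₋₁ − Cᵢ)/τᵢ with τᵢ = Vᵢ/Q.
τ₁ = 131.8/10.65 = 12.3756 min; τ₂ = 189.5/10.65 = 17.7934 min.
Solving the cascade with C₁(0)=C₂(0)=0 gives C₂(t) = C_in[1 − (τ₁ e^(−t/τ₁) − τ₂ e^(−t/τ₂))/(τ₁ − τ₂)].
At t = 14.28: e^(−t/τ₁) = 0.315409, e^(−t/τ₂) = 0.448188.
C₂ = 2.389·[1 − (12.3756·0.315409 − 17.7934·0.448188)/(-5.41784)] = 2.389·0.248516 = 0.593705 mg/L.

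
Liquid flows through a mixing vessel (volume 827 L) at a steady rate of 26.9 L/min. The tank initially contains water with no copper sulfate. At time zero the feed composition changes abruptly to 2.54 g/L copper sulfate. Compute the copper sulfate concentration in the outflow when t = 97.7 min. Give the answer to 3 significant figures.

2.43 g/L

Mass balance on the solute (V constant): V dC/dt = Q(C_in − C).
So dC/dt = (C_in − C)/τ with τ = V/Q = 827/26.9 = 30.743 min.
Integrating: C(t) = C_in + (C₀ − C_in) e^(−t/τ).
C(97.7) = 2.54 + (0 − 2.54)·e^(−97.7/30.743) = 2.54 + (-2.5400)·0.041673 = 2.4342 g/L.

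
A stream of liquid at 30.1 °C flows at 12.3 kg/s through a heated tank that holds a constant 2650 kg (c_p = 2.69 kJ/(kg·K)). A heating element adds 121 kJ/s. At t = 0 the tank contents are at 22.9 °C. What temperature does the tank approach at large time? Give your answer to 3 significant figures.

33.8 °C

Unsteady energy balance on the tank contents: M c_p dT/dt = ṁ c_p (T_in − T) + 121.
At steady state dT/dt = 0 ⇒ T_ss = T_in + Q̇/(ṁ c_p) = 30.1 + 121/(12.3·2.69) = 33.757 °C.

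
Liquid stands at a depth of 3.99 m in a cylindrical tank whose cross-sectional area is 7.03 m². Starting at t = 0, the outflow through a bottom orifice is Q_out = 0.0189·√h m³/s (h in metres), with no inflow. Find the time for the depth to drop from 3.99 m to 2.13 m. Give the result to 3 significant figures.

400 s

Mass balance (ρ constant): A dh/dt = −0.0189 √h.
This is separable: 2 d(√h)/dt = −0.0189/A, so √h = √h₀ − (0.0189/(2A)) t.
t = 2A(√h₀ − √h)/0.0189 = 2·7.03·(√3.99 − √2.13)/0.0189
  = 14.060 × (1.9975 − 1.4595) / 0.0189 = 400.26 s.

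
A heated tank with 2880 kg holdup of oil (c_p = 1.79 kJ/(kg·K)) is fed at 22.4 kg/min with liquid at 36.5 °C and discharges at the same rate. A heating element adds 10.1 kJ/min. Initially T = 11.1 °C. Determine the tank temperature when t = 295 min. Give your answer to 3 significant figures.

34.2 °C

Heat balance on the well-mixed liquid: M c_p dT/dt = ṁ c_p (T_in − T) + 10.1.
τ = M/ṁ = 128.57 min; T_ss = T_in + Q̇/(ṁ c_p) = 36.5 + 10.1/(22.4·1.79) = 36.752 °C.
This is linear first-order; T(t) = T_ss + (T₀ − T_ss) e^(−t/τ).
T(295) = 36.752 + (-25.652)·e^(−295/128.57) = 36.752 + (-25.652)·0.10082 = 34.166 °C.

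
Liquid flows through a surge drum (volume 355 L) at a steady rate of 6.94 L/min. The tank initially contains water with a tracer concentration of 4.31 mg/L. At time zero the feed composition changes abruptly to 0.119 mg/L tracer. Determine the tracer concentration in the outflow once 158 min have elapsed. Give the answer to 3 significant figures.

0.310 mg/L

Unsteady species balance (constant V, well mixed): V dC/dt = Q(C_in − C).
So dC/dt = (C_in − C)/τ with τ = V/Q = 355/6.94 = 51.153 min.
Solution: C(t) = C_in + (C₀ − C_in) e^(−t/τ).
C(158) = 0.119 + (4.31 − 0.119)·e^(−158/51.153) = 0.119 + (4.1910)·0.045557 = 0.30993 mg/L.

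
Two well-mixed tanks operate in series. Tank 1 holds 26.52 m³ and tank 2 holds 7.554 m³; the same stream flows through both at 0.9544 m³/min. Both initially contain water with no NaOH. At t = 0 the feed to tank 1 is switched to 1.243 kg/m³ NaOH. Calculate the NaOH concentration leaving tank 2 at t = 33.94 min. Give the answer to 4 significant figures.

0.7374 kg/m³

Time constants: τᵢ = Vᵢ/Q for each well-mixed tank.
τ₁ = 26.52/0.9544 = 27.7871 min; τ₂ = 7.554/0.9544 = 7.91492 min.
Solving the cascade with C₁(0)=C₂(0)=0 gives C₂(t) = C_in[1 − (τ₁ e^(−t/τ₁) − τ₂ e^(−t/τ₂))/(τ₁ − τ₂)].
At t = 33.94: e^(−t/τ₁) = 0.294808, e^(−t/τ₂) = 0.0137309.
C₂ = 1.243·[1 − (27.7871·0.294808 − 7.91492·0.0137309)/(19.8722)] = 1.243·0.593241 = 0.737399 kg/m³.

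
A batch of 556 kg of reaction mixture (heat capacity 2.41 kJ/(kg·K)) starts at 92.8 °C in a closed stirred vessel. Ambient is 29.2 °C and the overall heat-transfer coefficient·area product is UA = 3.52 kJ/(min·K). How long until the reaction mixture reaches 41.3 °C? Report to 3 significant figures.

632 min

Energy balance: M c_p dT/dt = −UA(T − T_amb).
τ = M c_p/UA = 380.67 min; T_ss = T_amb = 29.200 °C.
T(t) = T_ss + (T₀ − T_ss)e^(−t/τ); set T = 41.3:
t = −τ ln[(T − T_ss)/(T₀ − T_ss)] = −380.67 · ln(0.19025) = 631.69 min.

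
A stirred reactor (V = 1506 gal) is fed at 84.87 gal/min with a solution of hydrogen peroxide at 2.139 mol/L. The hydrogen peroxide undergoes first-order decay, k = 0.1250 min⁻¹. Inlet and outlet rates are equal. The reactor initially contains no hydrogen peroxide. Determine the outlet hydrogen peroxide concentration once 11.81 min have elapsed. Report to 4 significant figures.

0.5866 mol/L

Accumulation = in − out − consumed: V dC/dt = Q C_in − Q C − k V C.
dC/dt = (Q/V) C_in − (Q/V + k) C; effective rate a = Q/V + k = 0.0563546 + 0.1250 = 0.181355 min⁻¹.
C_ss = Q C_in/(Q + kV) = 0.664678 mol/L; C(t) = C_ss + (C₀ − C_ss) e^(−a t).
C(11.81) = 0.664678 + (-0.664678)·e^(−0.181355·11.81) = 0.664678 + (-0.664678)·0.117444 = 0.586616 mol/L.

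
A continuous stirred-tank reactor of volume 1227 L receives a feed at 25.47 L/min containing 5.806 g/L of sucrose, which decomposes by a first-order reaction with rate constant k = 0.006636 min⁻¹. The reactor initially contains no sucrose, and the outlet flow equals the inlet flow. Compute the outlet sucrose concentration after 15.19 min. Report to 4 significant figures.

1.498 g/L

Species balance: V dC/dt = Q C_in − Q C − k V C.
This is linear with rate a = Q/V + k = 0.0273939 min⁻¹.
C_ss = Q C_in/(Q + kV) = 4.39954 g/L; C(t) = C_ss + (C₀ − C_ss) e^(−a t).
C(15.19) = 4.39954 + (-4.39954)·e^(−0.0273939·15.19) = 4.39954 + (-4.39954)·0.659605 = 1.49758 g/L.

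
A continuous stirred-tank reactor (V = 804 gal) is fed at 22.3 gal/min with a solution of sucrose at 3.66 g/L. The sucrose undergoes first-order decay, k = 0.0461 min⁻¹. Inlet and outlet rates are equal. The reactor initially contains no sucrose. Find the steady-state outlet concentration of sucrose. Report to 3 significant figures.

Accumulation = in − out − consumed: V dC/dt = Q C_in − Q C − k V C.
At steady state: 0 = Q C_in − (Q + kV) C_ss, so C_ss = Q C_in/(Q + kV).
C_ss = 22.3·3.66/(22.3 + 0.0461·804) = 81.618/59.364 = 1.3749 g/L.

1.37 g/L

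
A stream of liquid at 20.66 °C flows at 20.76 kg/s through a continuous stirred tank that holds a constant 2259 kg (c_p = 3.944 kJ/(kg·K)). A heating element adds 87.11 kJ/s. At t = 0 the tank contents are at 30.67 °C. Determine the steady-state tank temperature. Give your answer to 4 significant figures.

21.72 °C

M c_p dT/dt = ṁ c_p (T_in − T) + Q̇.
At steady state dT/dt = 0 ⇒ T_ss = T_in + Q̇/(ṁ c_p) = 20.66 + 87.11/(20.76·3.944) = 21.7239 °C.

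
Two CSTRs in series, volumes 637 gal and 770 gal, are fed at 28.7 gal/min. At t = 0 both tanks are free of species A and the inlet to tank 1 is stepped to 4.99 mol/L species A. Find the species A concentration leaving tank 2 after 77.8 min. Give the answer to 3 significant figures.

Each tank obeys Vᵢ dCᵢ/dt = Q(Cᵢ₋₁ − Cᵢ), so τᵢ = Vᵢ/Q.
τ₁ = 637/28.7 = 22.195 min; τ₂ = 770/28.7 = 26.829 min.
Solving the cascade with C₁(0)=C₂(0)=0 gives C₂(t) = C_in[1 − (τ₁ e^(−t/τ₁) − τ₂ e^(−t/τ₂))/(τ₁ − τ₂)].
At t = 77.8: e^(−t/τ₁) = 0.030039, e^(−t/τ₂) = 0.055033.
C₂ = 4.99·[1 − (22.195·0.030039 − 26.829·0.055033)/(-4.6341)] = 4.99·0.82526 = 4.1180 mol/L.

4.12 mol/L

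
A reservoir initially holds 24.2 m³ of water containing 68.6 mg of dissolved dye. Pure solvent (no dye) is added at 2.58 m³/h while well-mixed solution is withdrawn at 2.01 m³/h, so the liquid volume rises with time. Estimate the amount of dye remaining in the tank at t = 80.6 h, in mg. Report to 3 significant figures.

Total volume: dV/dt = Q_in − Q_out = 0.57000 m³/h, so V(t) = 24.2 + 0.57000 t and V(80.6) = 70.142 m³.
Species balance (pure solvent in): dm/dt = −Q_out · m/V(t).
Separate: dm/m = −Q_out dt/V(t) ⇒ ln(m/m₀) = −(Q_out/(Q_in−Q_out)) ln(V/V₀).
m = m₀ (V₀/V)^(Q_out/(Q_in−Q_out)) = 68.6 × (24.2/70.142)^(3.5263) = 1.6091 mg.

1.61 mg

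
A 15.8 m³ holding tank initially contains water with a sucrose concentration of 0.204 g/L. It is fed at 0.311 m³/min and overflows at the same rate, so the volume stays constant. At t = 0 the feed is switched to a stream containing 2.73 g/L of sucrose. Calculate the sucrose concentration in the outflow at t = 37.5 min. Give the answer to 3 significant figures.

Mass balance on the solute (V constant): V dC/dt = Q(C_in − C).
So dC/dt = (C_in − C)/τ with τ = V/Q = 15.8/0.311 = 50.804 min.
Integrating: C(t) = C_in + (C₀ − C_in) e^(−t/τ).
C(37.5) = 2.73 + (0.204 − 2.73)·e^(−37.5/50.804) = 2.73 + (-2.5260)·0.47801 = 1.5226 g/L.

1.52 g/L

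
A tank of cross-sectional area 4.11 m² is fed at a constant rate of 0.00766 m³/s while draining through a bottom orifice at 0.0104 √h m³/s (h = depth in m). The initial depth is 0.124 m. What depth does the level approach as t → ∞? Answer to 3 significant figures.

A dh/dt = Q_in − 0.0104 √h. Steady state requires inflow = outflow:
Q_in = 0.0104 √h_ss ⇒ √h_ss = 0.00766/0.0104 = 0.73654.
h_ss = 0.73654² = 0.54249 m. (Since h₀ = 0.124 m < h_ss, the level will rise toward this value.)

0.542 m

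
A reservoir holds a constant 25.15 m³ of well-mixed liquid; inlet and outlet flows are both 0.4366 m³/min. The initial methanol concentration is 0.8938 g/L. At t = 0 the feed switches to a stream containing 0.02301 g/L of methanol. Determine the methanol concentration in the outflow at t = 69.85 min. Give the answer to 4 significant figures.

Accumulation = in − out for the solute gives V dC/dt = Q(C_in − C).
So dC/dt = (C_in − C)/τ with τ = V/Q = 25.15/0.4366 = 57.6042 min.
Integrating: C(t) = C_in + (C₀ − C_in) e^(−t/τ).
C(69.85) = 0.02301 + (0.8938 − 0.02301)·e^(−69.85/57.6042) = 0.02301 + (0.870790)·0.297427 = 0.282007 g/L.

0.2820 g/L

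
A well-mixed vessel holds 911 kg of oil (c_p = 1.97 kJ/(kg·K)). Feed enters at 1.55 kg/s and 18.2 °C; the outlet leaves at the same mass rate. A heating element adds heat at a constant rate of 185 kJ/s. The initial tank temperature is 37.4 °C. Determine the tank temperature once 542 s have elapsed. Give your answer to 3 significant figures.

62.3 °C

M c_p dT/dt = ṁ c_p (T_in − T) + Q̇.
Rearrange: dT/dt = (T_ss − T)/τ with τ = M/ṁ = 587.74 s and T_ss = T_in + Q̇/(ṁ c_p) = 78.786 °C.
This is linear first-order; T(t) = T_ss + (T₀ − T_ss) e^(−t/τ).
T(542) = 78.786 + (-41.386)·e^(−542/587.74) = 78.786 + (-41.386)·0.39765 = 62.329 °C.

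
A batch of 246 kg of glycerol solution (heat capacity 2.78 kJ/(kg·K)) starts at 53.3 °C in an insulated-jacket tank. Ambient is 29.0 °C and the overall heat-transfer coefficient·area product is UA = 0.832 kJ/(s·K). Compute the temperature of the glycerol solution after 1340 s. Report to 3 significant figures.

33.8 °C

Energy balance: M c_p dT/dt = −UA(T − T_amb).
dT/dt = (T_ss − T)/τ with T_ss = T_amb = 29.000 °C, τ = M c_p/UA = 246·2.78/0.832 = 821.97 s.
This is linear first-order; T(t) = T_ss + (T₀ − T_ss) e^(−t/τ).
T(1340) = 29.000 + (24.300)·0.19589 = 33.760 °C.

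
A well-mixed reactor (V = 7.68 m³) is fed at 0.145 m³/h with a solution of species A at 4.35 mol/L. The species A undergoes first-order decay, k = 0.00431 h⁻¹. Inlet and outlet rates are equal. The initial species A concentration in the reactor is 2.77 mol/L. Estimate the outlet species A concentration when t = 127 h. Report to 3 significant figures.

Accumulation = in − out − consumed: V dC/dt = Q C_in − Q C − k V C.
This is linear with rate a = Q/V + k = 0.023190 h⁻¹.
C_ss = Q C_in/(Q + kV) = 3.5415 mol/L; C(t) = C_ss + (C₀ − C_ss) e^(−a t).
C(127) = 3.5415 + (-0.77153)·e^(−0.023190·127) = 3.5415 + (-0.77153)·0.052594 = 3.5010 mol/L.

3.50 mol/L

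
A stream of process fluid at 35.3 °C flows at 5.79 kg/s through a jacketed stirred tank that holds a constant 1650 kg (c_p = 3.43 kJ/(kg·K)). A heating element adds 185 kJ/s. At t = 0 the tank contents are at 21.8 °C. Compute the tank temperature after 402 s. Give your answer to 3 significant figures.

39.0 °C

Energy balance: M c_p dT/dt = ṁ c_p (T_in − T) + 185.
τ = M/ṁ = 284.97 s; T_ss = T_in + Q̇/(ṁ c_p) = 35.3 + 185/(5.79·3.43) = 44.615 °C.
Solution: T(t) = T_ss + (T₀ − T_ss) e^(−t/τ).
T(402) = 44.615 + (-22.815)·e^(−402/284.97) = 44.615 + (-22.815)·0.24398 = 39.049 °C.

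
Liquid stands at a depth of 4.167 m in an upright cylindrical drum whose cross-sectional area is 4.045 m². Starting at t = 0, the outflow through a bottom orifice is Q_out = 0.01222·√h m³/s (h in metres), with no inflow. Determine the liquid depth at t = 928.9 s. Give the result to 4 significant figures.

A dh/dt = −Q_out = −0.01222 √h.
This is separable: 2 d(√h)/dt = −0.01222/A, so √h = √h₀ − (0.01222/(2A)) t.
√h = √4.167 − 0.01222·928.9/(2·4.045) = 2.04132 − 1.40311 = 0.638213.
h = 0.638213² = 0.407316 m.

0.4073 m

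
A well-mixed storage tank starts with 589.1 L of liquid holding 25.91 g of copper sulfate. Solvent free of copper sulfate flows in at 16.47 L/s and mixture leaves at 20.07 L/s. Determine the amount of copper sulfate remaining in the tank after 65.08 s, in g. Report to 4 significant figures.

1.534 g

Total volume: dV/dt = Q_in − Q_out = -3.60000 L/s, so V(t) = 589.1 − 3.60000 t and V(65.08) = 354.812 L.
No copper sulfate enters, so dm/dt = −Q_out · (m/V).
Separate: dm/m = −Q_out dt/V(t) ⇒ ln(m/m₀) = −(Q_out/(Q_in−Q_out)) ln(V/V₀).
m = m₀ (V₀/V)^(Q_out/(Q_in−Q_out)) = 25.91 × (589.1/354.812)^(-5.57500) = 1.53428 g.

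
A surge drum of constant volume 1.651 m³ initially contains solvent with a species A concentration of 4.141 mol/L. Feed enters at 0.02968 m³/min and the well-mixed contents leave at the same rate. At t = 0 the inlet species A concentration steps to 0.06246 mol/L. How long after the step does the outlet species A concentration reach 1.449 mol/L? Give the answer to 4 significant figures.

60.02 min

Species balance: V dC/dt = Q(C_in − C) ⇒ τ = V/Q = 55.6267 min.
C(t) = C_in + (C₀ − C_in) e^(−t/τ). Set C = 1.449 and solve for t:
e^(−t/τ) = (C − C_in)/(C₀ − C_in) = (1.449 − 0.06246)/(4.141 − 0.06246) = 0.339960
t = −τ ln(…) = 55.6267 × 1.07893 = 60.0172 min.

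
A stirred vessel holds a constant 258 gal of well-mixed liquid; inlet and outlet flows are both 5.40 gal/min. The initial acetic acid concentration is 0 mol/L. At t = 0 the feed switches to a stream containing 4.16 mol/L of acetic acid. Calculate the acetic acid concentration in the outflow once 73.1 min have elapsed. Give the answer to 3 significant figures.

3.26 mol/L

Unsteady species balance (constant V, well mixed): V dC/dt = Q(C_in − C).
Rewrite as dC/dt + C/τ = C_in/τ, τ = V/Q = 47.778 min.
Solution: C(t) = C_in + (C₀ − C_in) e^(−t/τ).
C(73.1) = 4.16 + (0 − 4.16)·e^(−73.1/47.778) = 4.16 + (-4.1600)·0.21654 = 3.2592 mol/L.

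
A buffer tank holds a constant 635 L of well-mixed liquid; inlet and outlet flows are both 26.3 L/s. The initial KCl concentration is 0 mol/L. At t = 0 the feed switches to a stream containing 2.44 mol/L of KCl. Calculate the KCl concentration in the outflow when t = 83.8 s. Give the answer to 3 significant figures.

2.36 mol/L

Species balance on the tank: V dC/dt = Q(C_in − C).
So dC/dt = (C_in − C)/τ with τ = V/Q = 635/26.3 = 24.144 s.
C approaches C_in exponentially: C(t) = C_in + (C₀ − C_in) e^(−t/τ).
C(83.8) = 2.44 + (0 − 2.44)·e^(−83.8/24.144) = 2.44 + (-2.4400)·0.031093 = 2.3641 mol/L.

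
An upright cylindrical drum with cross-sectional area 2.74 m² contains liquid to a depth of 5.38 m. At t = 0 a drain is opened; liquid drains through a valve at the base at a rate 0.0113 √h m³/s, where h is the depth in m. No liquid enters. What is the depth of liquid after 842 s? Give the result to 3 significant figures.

A dh/dt = −Q_out = −0.0113 √h.
Separate and integrate: 2(√h − √h₀) = −(0.0113/A) t.
√h = √5.38 − 0.0113·842/(2·2.74) = 2.3195 − 1.7362 = 0.58324.
h = 0.58324² = 0.34017 m.

0.340 m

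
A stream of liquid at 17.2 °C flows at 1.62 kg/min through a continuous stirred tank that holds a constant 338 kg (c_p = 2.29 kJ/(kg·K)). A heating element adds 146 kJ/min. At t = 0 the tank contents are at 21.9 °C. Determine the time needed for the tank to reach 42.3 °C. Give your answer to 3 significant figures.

Heat balance on the well-mixed liquid: M c_p dT/dt = ṁ c_p (T_in − T) + 146.
τ = M/ṁ = 208.64 min; T_ss = T_in + Q̇/(ṁ c_p) = 56.555 °C.
T(t) = T_ss + (T₀ − T_ss) e^(−t/τ). Set T = 42.3:
e^(−t/τ) = (42.3 − 56.555)/(21.9 − 56.555) = 0.41134
t = −208.64 · ln(0.41134) = 185.34 min.

185 min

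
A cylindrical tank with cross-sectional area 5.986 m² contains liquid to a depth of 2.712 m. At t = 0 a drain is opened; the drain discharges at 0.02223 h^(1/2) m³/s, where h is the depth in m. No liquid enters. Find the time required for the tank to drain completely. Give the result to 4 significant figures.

With no inflow, A dh/dt = −0.02223 √h.
∫ h^(−1/2) dh = −(0.02223/A) ∫ dt, giving 2√h = 2√h₀ − (0.02223/A) t.
Tank is empty when √h = 0: t_empty = 2A√h₀/0.02223.
t_empty = 2·5.986·√2.712/0.02223 = 11.9720·1.64682/0.02223 = 886.895 s.

886.9 s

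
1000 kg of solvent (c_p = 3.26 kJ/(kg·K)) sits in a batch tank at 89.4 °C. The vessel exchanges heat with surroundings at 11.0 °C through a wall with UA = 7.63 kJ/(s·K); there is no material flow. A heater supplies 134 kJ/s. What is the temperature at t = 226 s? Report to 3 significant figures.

64.4 °C

Lumped-capacitance energy balance: M c_p dT/dt = UA(T_amb − T) + Q̇.
dT/dt = (T_ss − T)/τ with T_ss = T_amb + Q̇/UA = 11.0 + 134/7.63 = 28.562 °C, τ = M c_p/UA = 1000·3.26/7.63 = 427.26 s.
Solution: T(t) = T_ss + (T₀ − T_ss) e^(−t/τ).
T(226) = 28.562 + (60.838)·0.58922 = 64.409 °C.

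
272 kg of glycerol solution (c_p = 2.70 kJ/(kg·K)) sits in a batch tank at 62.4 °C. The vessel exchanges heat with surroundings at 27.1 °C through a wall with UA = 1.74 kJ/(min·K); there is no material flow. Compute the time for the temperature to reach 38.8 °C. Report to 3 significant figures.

Heat balance on the well-mixed liquid: M c_p dT/dt = −UA(T − T_amb).
τ = M c_p/UA = 422.07 min; T_ss = T_amb = 27.100 °C.
T(t) = T_ss + (T₀ − T_ss)e^(−t/τ); set T = 38.8:
t = −τ ln[(T − T_ss)/(T₀ − T_ss)] = −422.07 · ln(0.33144) = 466.09 min.

466 min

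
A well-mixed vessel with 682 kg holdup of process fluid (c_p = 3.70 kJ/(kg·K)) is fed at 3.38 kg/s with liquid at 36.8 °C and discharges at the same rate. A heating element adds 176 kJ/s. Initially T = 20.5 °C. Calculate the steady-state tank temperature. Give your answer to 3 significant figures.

50.9 °C

M c_p dT/dt = ṁ c_p (T_in − T) + Q̇.
At steady state dT/dt = 0 ⇒ T_ss = T_in + Q̇/(ṁ c_p) = 36.8 + 176/(3.38·3.70) = 50.873 °C.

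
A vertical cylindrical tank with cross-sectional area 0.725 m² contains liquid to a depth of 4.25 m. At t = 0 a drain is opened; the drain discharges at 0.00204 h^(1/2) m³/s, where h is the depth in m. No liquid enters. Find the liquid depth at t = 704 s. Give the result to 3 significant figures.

Mass balance (ρ constant): A dh/dt = −0.00204 √h.
∫ h^(−1/2) dh = −(0.00204/A) ∫ dt, giving 2√h = 2√h₀ − (0.00204/A) t.
√h = √4.25 − 0.00204·704/(2·0.725) = 2.0616 − 0.99046 = 1.0711.
h = 1.0711² = 1.1473 m.

1.15 m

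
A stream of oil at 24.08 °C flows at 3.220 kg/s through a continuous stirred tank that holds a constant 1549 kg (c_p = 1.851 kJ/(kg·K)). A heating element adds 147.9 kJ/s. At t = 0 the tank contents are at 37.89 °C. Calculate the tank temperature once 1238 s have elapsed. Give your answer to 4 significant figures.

48.06 °C

M c_p dT/dt = ṁ c_p (T_in − T) + Q̇.
Rearrange: dT/dt = (T_ss − T)/τ with τ = M/ṁ = 481.056 s and T_ss = T_in + Q̇/(ṁ c_p) = 48.8945 °C.
This is linear first-order; T(t) = T_ss + (T₀ − T_ss) e^(−t/τ).
T(1238) = 48.8945 + (-11.0045)·e^(−1238/481.056) = 48.8945 + (-11.0045)·0.0762677 = 48.0552 °C.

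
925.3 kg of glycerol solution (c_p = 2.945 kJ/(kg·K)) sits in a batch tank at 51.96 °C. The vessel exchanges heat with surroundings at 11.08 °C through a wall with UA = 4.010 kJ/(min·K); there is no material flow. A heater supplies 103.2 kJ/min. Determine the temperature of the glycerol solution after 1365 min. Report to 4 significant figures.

38.85 °C

Lumped-capacitance energy balance: M c_p dT/dt = UA(T_amb − T) + Q̇.
dT/dt = (T_ss − T)/τ with T_ss = T_amb + Q̇/UA = 11.08 + 103.2/4.010 = 36.8157 °C, τ = M c_p/UA = 925.3·2.945/4.010 = 679.553 min.
Solution: T(t) = T_ss + (T₀ − T_ss) e^(−t/τ).
T(1365) = 36.8157 + (15.1443)·0.134167 = 38.8475 °C.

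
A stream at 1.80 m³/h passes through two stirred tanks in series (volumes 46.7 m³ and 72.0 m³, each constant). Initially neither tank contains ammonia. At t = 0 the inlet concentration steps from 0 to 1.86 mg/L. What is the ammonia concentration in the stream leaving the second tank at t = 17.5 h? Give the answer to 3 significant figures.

Time constants: τᵢ = Vᵢ/Q for each well-mixed tank.
τ₁ = 46.7/1.80 = 25.944 h; τ₂ = 72.0/1.80 = 40.000 h.
Solving the cascade with C₁(0)=C₂(0)=0 gives C₂(t) = C_in[1 − (τ₁ e^(−t/τ₁) − τ₂ e^(−t/τ₂))/(τ₁ − τ₂)].
At t = 17.5: e^(−t/τ₁) = 0.50940, e^(−t/τ₂) = 0.64565.
C₂ = 1.86·[1 − (25.944·0.50940 − 40.000·0.64565)/(-14.056)] = 1.86·0.10286 = 0.19132 mg/L.

0.191 mg/L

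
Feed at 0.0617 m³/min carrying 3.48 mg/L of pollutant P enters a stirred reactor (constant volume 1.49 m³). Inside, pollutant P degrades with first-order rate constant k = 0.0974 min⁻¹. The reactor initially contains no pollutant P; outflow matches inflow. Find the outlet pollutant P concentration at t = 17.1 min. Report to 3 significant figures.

V dC/dt = Q(C_in − C) − k V C.
This is linear with rate a = Q/V + k = 0.13881 min⁻¹.
C_ss = Q C_in/(Q + kV) = 1.0381 mg/L; C(t) = C_ss + (C₀ − C_ss) e^(−a t).
C(17.1) = 1.0381 + (-1.0381)·e^(−0.13881·17.1) = 1.0381 + (-1.0381)·0.093141 = 0.94145 mg/L.

0.941 mg/L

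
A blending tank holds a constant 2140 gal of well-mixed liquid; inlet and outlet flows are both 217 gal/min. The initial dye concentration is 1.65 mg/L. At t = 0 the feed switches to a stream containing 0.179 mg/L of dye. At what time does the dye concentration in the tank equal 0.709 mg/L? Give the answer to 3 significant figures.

10.1 min

Transient balance on the dissolved component: V dC/dt = Q(C_in − C), so τ = V/Q = 9.8618 min.
C(t) = C_in + (C₀ − C_in) e^(−t/τ). Set C = 0.709 and solve for t:
e^(−t/τ) = (C − C_in)/(C₀ − C_in) = (0.709 − 0.179)/(1.65 − 0.179) = 0.36030
t = −τ ln(…) = 9.8618 × 1.0208 = 10.067 min.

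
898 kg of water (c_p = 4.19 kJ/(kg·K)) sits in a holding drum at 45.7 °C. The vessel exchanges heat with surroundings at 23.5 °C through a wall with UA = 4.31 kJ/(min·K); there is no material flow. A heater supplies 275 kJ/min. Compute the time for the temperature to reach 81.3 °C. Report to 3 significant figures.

Heat balance on the well-mixed liquid: M c_p dT/dt = −UA(T − T_amb) + Q̇.
τ = M c_p/UA = 873.00 min; T_ss = T_amb + Q̇/UA = 23.5 + 275/4.31 = 87.305 °C.
T(t) = T_ss + (T₀ − T_ss)e^(−t/τ); set T = 81.3:
t = −τ ln[(T − T_ss)/(T₀ − T_ss)] = −873.00 · ln(0.14434) = 1689.8 min.

1690 min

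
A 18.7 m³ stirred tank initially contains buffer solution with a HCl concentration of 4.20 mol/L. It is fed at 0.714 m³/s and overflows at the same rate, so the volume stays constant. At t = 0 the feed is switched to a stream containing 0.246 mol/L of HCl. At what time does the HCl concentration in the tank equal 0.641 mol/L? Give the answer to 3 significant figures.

Accumulation = in − out for the solute gives V dC/dt = Q(C_in − C), so τ = V/Q = 26.190 s.
C(t) = C_in + (C₀ − C_in) e^(−t/τ). Set C = 0.641 and solve for t:
e^(−t/τ) = (C − C_in)/(C₀ − C_in) = (0.641 − 0.246)/(4.20 − 0.246) = 0.099899
t = −τ ln(…) = 26.190 × 2.3036 = 60.332 s.

60.3 s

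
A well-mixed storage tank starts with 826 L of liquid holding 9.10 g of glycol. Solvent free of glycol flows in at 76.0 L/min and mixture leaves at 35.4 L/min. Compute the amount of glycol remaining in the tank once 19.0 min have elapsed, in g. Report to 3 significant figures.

Total volume: dV/dt = Q_in − Q_out = 40.600 L/min, so V(t) = 826 + 40.600 t and V(19.0) = 1597.4 L.
Solute balance: dm/dt = 0 − Q_out C = −Q_out m/V(t).
Separate: dm/m = −Q_out dt/V(t) ⇒ ln(m/m₀) = −(Q_out/(Q_in−Q_out)) ln(V/V₀).
m = m₀ (V₀/V)^(Q_out/(Q_in−Q_out)) = 9.10 × (826/1597.4)^(0.87192) = 5.1203 g.

5.12 g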